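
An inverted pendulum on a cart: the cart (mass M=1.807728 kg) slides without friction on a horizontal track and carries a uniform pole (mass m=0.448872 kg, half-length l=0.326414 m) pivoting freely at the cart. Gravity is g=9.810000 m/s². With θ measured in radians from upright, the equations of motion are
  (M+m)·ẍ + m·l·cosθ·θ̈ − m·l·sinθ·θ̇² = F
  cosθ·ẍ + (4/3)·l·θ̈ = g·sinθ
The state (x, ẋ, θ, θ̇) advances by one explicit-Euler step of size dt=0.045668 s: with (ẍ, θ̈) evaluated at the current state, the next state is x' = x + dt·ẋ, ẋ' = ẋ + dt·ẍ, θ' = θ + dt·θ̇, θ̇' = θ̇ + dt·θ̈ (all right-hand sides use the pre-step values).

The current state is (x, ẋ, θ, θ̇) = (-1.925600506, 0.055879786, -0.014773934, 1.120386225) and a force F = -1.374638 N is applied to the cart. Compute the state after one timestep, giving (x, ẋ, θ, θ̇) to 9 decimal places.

sinθ=-0.014773397, cosθ=0.999890867
temp = (F + m·l·θ̇²·sinθ)/(M+m) = (-1.374638 + -0.002717110)/2.256600 = -0.610367415
θ̈ = (g·sinθ − cosθ·temp)/(l·(4/3 − m·cos²θ/(M+m))) = 1.256733958
ẍ = temp − m·l·θ̈·cosθ/(M+m) = -0.691956613
Euler: x'=-1.925600506+0.045668·0.055879786=-1.923048588, ẋ'=0.055879786+0.045668·-0.691956613=0.024279511
       θ'=-0.014773934+0.045668·1.120386225=0.036391864, θ̇'=1.120386225+0.045668·1.256733958=1.177778751

(-1.923048588, 0.024279511, 0.036391864, 1.177778751)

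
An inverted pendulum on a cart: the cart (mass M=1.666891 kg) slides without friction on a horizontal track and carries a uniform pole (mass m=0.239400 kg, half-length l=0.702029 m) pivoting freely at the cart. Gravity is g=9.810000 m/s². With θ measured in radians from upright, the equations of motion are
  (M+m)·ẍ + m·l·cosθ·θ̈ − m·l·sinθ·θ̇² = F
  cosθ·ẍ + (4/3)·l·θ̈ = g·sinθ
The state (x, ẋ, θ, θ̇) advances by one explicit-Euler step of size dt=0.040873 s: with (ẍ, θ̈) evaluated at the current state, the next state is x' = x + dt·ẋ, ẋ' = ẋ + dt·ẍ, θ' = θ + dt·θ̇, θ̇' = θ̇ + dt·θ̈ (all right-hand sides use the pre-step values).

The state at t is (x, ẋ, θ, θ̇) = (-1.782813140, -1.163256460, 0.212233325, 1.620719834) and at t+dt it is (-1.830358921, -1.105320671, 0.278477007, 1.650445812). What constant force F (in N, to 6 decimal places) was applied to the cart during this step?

ẍ = (ẋ'−ẋ)/dt = (-1.105320671−-1.163256460)/0.040873 = 1.417459
θ̈ = (θ̇'−θ̇)/dt = (1.650445812−1.620719834)/0.040873 = 0.727277
sinθ=0.210644, cosθ=0.977563
F = (M+m)·ẍ + m·l·cosθ·θ̈ − m·l·sinθ·θ̇² = 2.702089 + 0.119488 − 0.092992 = 2.728585

F = 2.728585 N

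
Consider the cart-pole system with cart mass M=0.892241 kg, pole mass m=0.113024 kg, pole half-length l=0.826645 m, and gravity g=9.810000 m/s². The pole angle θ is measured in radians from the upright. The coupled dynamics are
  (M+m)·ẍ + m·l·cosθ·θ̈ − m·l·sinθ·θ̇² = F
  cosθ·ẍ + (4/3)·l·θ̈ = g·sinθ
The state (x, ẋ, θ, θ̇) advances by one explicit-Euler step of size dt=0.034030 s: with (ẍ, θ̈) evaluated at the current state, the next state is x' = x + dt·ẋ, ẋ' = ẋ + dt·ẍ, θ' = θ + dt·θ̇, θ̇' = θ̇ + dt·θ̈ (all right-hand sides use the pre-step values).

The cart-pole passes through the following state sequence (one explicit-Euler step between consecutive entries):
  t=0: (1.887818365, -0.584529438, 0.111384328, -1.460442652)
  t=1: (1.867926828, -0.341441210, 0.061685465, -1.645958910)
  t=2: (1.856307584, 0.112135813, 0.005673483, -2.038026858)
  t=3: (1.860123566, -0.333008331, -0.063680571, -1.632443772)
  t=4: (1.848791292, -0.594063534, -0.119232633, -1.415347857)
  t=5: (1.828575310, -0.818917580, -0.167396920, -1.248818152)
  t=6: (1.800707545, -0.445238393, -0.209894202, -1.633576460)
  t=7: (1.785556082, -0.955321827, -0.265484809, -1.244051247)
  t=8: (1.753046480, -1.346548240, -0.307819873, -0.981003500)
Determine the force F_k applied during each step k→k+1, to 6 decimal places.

F_0 = 6.652624 N
F_1 = 12.308921 N
F_2 = -12.038479 N
F_3 = -7.101033 N
F_4 = -6.166082 N
F_5 = 10.021364 N
F_6 = -13.970212 N
F_7 = -10.822199 N

step 0→1:
  ẍ = (ẋ'−ẋ)/dt = (-0.341441210−-0.584529438)/0.034030 = 7.143351
  θ̈ = (θ̇'−θ̇)/dt = (-1.645958910−-1.460442652)/0.034030 = -5.451550
  sinθ=0.111154, cosθ=0.993803
  F = (M+m)·ẍ + m·l·cosθ·θ̈ − m·l·sinθ·θ̇² = 7.180961 + -0.506186 − 0.022151 = 6.652624
step 1→2:
  ẍ = (ẋ'−ẋ)/dt = (0.112135813−-0.341441210)/0.034030 = 13.328740
  θ̈ = (θ̇'−θ̇)/dt = (-2.038026858−-1.645958910)/0.034030 = -11.521244
  sinθ=0.061646, cosθ=0.998098
  F = (M+m)·ẍ + m·l·cosθ·θ̈ − m·l·sinθ·θ̇² = 13.398916 + -1.074391 − 0.015604 = 12.308921
step 2→3:
  ẍ = (ẋ'−ẋ)/dt = (-0.333008331−0.112135813)/0.034030 = -13.080933
  θ̈ = (θ̇'−θ̇)/dt = (-1.632443772−-2.038026858)/0.034030 = 11.918398
  sinθ=0.005673, cosθ=0.999984
  F = (M+m)·ẍ + m·l·cosθ·θ̈ − m·l·sinθ·θ̇² = -13.149804 + 1.113527 − 0.002202 = -12.038479
step 3→4:
  ẍ = (ẋ'−ẋ)/dt = (-0.594063534−-0.333008331)/0.034030 = -7.671325
  θ̈ = (θ̇'−θ̇)/dt = (-1.415347857−-1.632443772)/0.034030 = 6.379545
  sinθ=-0.063638, cosθ=0.997973
  F = (M+m)·ẍ + m·l·cosθ·θ̈ − m·l·sinθ·θ̇² = -7.711715 + 0.594837 − -0.015845 = -7.101033
step 4→5:
  ẍ = (ẋ'−ẋ)/dt = (-0.818917580−-0.594063534)/0.034030 = -6.607524
  θ̈ = (θ̇'−θ̇)/dt = (-1.248818152−-1.415347857)/0.034030 = 4.893615
  sinθ=-0.118950, cosθ=0.992900
  F = (M+m)·ẍ + m·l·cosθ·θ̈ − m·l·sinθ·θ̇² = -6.642313 + 0.453968 − -0.022263 = -6.166082
step 5→6:
  ẍ = (ẋ'−ẋ)/dt = (-0.445238393−-0.818917580)/0.034030 = 10.980875
  θ̈ = (θ̇'−θ̇)/dt = (-1.633576460−-1.248818152)/0.034030 = -11.306445
  sinθ=-0.166616, cosθ=0.986022
  F = (M+m)·ẍ + m·l·cosθ·θ̈ − m·l·sinθ·θ̇² = 11.038690 + -1.041603 − -0.024278 = 10.021364
step 6→7:
  ẍ = (ẋ'−ẋ)/dt = (-0.955321827−-0.445238393)/0.034030 = -14.989228
  θ̈ = (θ̇'−θ̇)/dt = (-1.244051247−-1.633576460)/0.034030 = 11.446524
  sinθ=-0.208356, cosθ=0.978053
  F = (M+m)·ẍ + m·l·cosθ·θ̈ − m·l·sinθ·θ̇² = -15.068146 + 1.045986 − -0.051949 = -13.970212
step 7→8:
  ẍ = (ẋ'−ẋ)/dt = (-1.346548240−-0.955321827)/0.034030 = -11.496515
  θ̈ = (θ̇'−θ̇)/dt = (-0.981003500−-1.244051247)/0.034030 = 7.729878
  sinθ=-0.262377, cosθ=0.964965
  F = (M+m)·ẍ + m·l·cosθ·θ̈ − m·l·sinθ·θ̇² = -11.557044 + 0.696906 − -0.037940 = -10.822199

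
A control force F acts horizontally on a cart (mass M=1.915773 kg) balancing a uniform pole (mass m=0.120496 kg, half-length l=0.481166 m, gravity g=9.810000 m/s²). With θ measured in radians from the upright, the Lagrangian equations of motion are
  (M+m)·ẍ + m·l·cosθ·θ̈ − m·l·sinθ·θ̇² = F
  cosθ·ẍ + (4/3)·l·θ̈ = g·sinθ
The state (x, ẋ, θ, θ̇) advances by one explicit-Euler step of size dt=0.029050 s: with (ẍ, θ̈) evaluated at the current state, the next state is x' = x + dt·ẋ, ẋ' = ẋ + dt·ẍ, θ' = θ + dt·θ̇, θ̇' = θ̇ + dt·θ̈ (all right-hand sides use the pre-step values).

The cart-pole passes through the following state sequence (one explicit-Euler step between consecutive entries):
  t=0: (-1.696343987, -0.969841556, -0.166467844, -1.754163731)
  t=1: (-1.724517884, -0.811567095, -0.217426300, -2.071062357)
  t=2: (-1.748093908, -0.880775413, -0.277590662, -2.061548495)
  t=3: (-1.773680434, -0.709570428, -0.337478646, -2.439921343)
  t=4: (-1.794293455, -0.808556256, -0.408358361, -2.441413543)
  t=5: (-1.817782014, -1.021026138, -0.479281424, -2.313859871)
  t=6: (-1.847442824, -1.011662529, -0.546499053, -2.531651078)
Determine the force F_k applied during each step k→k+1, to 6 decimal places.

step 0→1:
  ẍ = (ẋ'−ẋ)/dt = (-0.811567095−-0.969841556)/0.029050 = 5.448346
  θ̈ = (θ̇'−θ̇)/dt = (-2.071062357−-1.754163731)/0.029050 = -10.908731
  sinθ=-0.165700, cosθ=0.986176
  F = (M+m)·ẍ + m·l·cosθ·θ̈ − m·l·sinθ·θ̇² = 11.094299 + -0.623730 − -0.029562 = 10.500131
step 1→2:
  ẍ = (ẋ'−ẋ)/dt = (-0.880775413−-0.811567095)/0.029050 = -2.382386
  θ̈ = (θ̇'−θ̇)/dt = (-2.061548495−-2.071062357)/0.029050 = 0.327500
  sinθ=-0.215717, cosθ=0.976456
  F = (M+m)·ẍ + m·l·cosθ·θ̈ − m·l·sinθ·θ̇² = -4.851179 + 0.018541 − -0.053646 = -4.778992
step 2→3:
  ẍ = (ẋ'−ẋ)/dt = (-0.709570428−-0.880775413)/0.029050 = 5.893459
  θ̈ = (θ̇'−θ̇)/dt = (-2.439921343−-2.061548495)/0.029050 = -13.024883
  sinθ=-0.274039, cosθ=0.961718
  F = (M+m)·ẍ + m·l·cosθ·θ̈ − m·l·sinθ·θ̇² = 12.000668 + -0.726255 − -0.067525 = 11.341938
step 3→4:
  ẍ = (ẋ'−ẋ)/dt = (-0.808556256−-0.709570428)/0.029050 = -3.407430
  θ̈ = (θ̇'−θ̇)/dt = (-2.441413543−-2.439921343)/0.029050 = -0.051367
  sinθ=-0.331109, cosθ=0.943593
  F = (M+m)·ẍ + m·l·cosθ·θ̈ − m·l·sinθ·θ̇² = -6.938443 + -0.002810 − -0.114285 = -6.826968
step 4→5:
  ẍ = (ẋ'−ẋ)/dt = (-1.021026138−-0.808556256)/0.029050 = -7.313937
  θ̈ = (θ̇'−θ̇)/dt = (-2.313859871−-2.441413543)/0.029050 = 4.390832
  sinθ=-0.397103, cosθ=0.917774
  F = (M+m)·ẍ + m·l·cosθ·θ̈ − m·l·sinθ·θ̇² = -14.893144 + 0.233642 − -0.137231 = -14.522271
step 5→6:
  ẍ = (ẋ'−ẋ)/dt = (-1.011662529−-1.021026138)/0.029050 = 0.322327
  θ̈ = (θ̇'−θ̇)/dt = (-2.531651078−-2.313859871)/0.029050 = -7.497116
  sinθ=-0.461142, cosθ=0.887327
  F = (M+m)·ẍ + m·l·cosθ·θ̈ − m·l·sinθ·θ̇² = 0.656345 + -0.385696 − -0.143145 = 0.413794

F_0 = 10.500131 N
F_1 = -4.778992 N
F_2 = 11.341938 N
F_3 = -6.826968 N
F_4 = -14.522271 N
F_5 = 0.413794 N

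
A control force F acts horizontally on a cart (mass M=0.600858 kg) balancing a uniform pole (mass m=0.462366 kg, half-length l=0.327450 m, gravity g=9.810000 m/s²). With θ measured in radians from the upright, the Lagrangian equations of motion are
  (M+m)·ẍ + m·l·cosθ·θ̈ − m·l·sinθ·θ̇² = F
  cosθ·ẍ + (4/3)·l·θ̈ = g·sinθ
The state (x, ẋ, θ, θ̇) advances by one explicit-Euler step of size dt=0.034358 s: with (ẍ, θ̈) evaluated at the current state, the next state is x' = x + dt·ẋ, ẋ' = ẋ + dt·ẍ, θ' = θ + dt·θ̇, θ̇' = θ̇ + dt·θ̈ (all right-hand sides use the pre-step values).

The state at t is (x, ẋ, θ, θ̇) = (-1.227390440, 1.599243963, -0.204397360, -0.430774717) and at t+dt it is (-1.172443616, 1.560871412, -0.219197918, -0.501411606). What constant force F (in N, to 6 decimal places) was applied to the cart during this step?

F = -1.486542 N

ẍ = (ẋ'−ẋ)/dt = (1.560871412−1.599243963)/0.034358 = -1.116845
θ̈ = (θ̇'−θ̇)/dt = (-0.501411606−-0.430774717)/0.034358 = -2.055908
sinθ=-0.202977, cosθ=0.979183
F = (M+m)·ẍ + m·l·cosθ·θ̈ − m·l·sinθ·θ̇² = -1.187456 + -0.304789 − -0.005703 = -1.486542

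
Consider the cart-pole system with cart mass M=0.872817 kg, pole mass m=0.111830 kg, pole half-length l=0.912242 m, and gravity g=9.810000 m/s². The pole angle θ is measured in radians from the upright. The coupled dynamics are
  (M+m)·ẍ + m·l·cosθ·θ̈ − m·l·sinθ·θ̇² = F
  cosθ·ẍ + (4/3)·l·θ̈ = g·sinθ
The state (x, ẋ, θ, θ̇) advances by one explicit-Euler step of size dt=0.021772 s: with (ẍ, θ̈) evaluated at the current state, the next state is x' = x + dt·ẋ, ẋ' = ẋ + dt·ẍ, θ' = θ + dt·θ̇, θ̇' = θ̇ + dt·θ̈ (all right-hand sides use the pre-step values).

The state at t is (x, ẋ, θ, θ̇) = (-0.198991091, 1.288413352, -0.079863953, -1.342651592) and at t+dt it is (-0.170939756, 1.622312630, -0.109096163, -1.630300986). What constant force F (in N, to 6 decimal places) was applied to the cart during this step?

F = 13.771865 N

ẍ = (ẋ'−ẋ)/dt = (1.622312630−1.288413352)/0.021772 = 15.336178
θ̈ = (θ̇'−θ̇)/dt = (-1.630300986−-1.342651592)/0.021772 = -13.211896
sinθ=-0.079779, cosθ=0.996813
F = (M+m)·ẍ + m·l·cosθ·θ̈ − m·l·sinθ·θ̇² = 15.100722 + -1.343529 − -0.014672 = 13.771865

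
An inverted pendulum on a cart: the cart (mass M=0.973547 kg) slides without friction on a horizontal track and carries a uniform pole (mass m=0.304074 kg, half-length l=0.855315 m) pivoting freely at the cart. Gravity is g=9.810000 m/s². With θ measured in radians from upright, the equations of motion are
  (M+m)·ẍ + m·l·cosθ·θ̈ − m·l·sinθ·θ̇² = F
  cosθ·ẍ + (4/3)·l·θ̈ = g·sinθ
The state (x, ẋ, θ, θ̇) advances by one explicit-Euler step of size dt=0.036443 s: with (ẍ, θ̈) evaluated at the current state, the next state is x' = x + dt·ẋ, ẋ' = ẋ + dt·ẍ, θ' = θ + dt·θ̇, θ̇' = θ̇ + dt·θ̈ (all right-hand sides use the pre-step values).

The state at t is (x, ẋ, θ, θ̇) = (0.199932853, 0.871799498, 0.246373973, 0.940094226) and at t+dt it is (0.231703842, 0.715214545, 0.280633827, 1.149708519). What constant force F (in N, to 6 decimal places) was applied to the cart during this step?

F = -4.094863 N

ẍ = (ẋ'−ẋ)/dt = (0.715214545−0.871799498)/0.036443 = -4.296709
θ̈ = (θ̇'−θ̇)/dt = (1.149708519−0.940094226)/0.036443 = 5.751840
sinθ=0.243889, cosθ=0.969803
F = (M+m)·ẍ + m·l·cosθ·θ̈ − m·l·sinθ·θ̇² = -5.489565 + 1.450761 − 0.056058 = -4.094863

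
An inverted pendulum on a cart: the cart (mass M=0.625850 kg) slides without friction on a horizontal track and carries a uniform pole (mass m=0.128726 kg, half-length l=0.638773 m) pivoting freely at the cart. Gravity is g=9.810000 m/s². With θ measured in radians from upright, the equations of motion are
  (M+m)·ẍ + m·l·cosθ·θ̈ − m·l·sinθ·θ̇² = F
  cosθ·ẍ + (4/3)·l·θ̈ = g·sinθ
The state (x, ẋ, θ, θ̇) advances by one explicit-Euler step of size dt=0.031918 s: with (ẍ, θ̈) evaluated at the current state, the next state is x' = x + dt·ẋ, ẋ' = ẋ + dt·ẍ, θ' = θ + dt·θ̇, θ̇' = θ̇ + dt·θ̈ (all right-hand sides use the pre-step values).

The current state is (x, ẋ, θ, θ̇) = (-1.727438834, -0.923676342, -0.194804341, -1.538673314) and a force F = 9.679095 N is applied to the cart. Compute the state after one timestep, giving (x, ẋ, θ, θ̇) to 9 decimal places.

sinθ=-0.193574580, cosθ=0.981085563
temp = (F + m·l·θ̇²·sinθ)/(M+m) = (9.679095 + -0.037683740)/0.754576 = 12.777256711
θ̈ = (g·sinθ − cosθ·temp)/(l·(4/3 − m·cos²θ/(M+m))) = -19.328278085
ẍ = temp − m·l·θ̈·cosθ/(M+m) = 14.843635274
Euler: x'=-1.727438834+0.031918·-0.923676342=-1.756920735, ẋ'=-0.923676342+0.031918·14.843635274=-0.449897191
       θ'=-0.194804341+0.031918·-1.538673314=-0.243915716, θ̇'=-1.538673314+0.031918·-19.328278085=-2.155593294

(-1.756920735, -0.449897191, -0.243915716, -2.155593294)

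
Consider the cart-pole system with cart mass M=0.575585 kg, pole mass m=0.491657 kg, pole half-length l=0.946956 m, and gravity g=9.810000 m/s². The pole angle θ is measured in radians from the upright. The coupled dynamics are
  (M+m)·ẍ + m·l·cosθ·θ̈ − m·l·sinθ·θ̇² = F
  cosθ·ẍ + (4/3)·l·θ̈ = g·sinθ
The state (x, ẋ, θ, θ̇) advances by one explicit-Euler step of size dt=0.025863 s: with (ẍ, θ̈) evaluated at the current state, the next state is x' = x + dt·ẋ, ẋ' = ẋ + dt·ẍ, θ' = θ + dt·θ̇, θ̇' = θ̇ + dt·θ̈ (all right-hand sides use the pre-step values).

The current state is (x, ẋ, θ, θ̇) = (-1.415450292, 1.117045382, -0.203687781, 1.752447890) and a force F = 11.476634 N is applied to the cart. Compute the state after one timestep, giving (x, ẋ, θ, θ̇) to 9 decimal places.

sinθ=-0.202282243, cosθ=0.979327266
temp = (F + m·l·θ̇²·sinθ)/(M+m) = (11.476634 + -0.289227786)/1.067242 = 10.482539306
θ̈ = (g·sinθ − cosθ·temp)/(l·(4/3 − m·cos²θ/(M+m))) = -14.510795205
ẍ = temp − m·l·θ̈·cosθ/(M+m) = 16.681918165
Euler: x'=-1.415450292+0.025863·1.117045382=-1.386560147, ẋ'=1.117045382+0.025863·16.681918165=1.548489832
       θ'=-0.203687781+0.025863·1.752447890=-0.158364221, θ̇'=1.752447890+0.025863·-14.510795205=1.377155194

(-1.386560147, 1.548489832, -0.158364221, 1.377155194)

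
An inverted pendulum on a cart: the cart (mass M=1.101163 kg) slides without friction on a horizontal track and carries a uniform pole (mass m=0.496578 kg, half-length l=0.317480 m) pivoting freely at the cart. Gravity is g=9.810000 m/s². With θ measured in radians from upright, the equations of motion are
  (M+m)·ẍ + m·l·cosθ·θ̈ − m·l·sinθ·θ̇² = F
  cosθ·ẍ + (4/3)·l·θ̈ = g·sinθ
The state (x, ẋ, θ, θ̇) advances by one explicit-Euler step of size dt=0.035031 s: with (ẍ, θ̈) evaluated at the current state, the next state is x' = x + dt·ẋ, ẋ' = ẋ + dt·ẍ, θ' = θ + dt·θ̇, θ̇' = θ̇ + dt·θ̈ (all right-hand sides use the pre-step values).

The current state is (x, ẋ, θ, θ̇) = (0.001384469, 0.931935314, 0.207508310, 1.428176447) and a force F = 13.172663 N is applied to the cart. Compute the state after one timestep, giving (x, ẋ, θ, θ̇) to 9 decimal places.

sinθ=0.206022305, cosθ=0.978547296
temp = (F + m·l·θ̇²·sinθ)/(M+m) = (13.172663 + 0.066249381)/1.597741 = 8.286019061
θ̈ = (g·sinθ − cosθ·temp)/(l·(4/3 − m·cos²θ/(M+m))) = -18.512088045
ẍ = temp − m·l·θ̈·cosθ/(M+m) = 10.073472324
Euler: x'=0.001384469+0.035031·0.931935314=0.034031095, ẋ'=0.931935314+0.035031·10.073472324=1.284819123
       θ'=0.207508310+0.035031·1.428176447=0.257538759, θ̇'=1.428176447+0.035031·-18.512088045=0.779679491

(0.034031095, 1.284819123, 0.257538759, 0.779679491)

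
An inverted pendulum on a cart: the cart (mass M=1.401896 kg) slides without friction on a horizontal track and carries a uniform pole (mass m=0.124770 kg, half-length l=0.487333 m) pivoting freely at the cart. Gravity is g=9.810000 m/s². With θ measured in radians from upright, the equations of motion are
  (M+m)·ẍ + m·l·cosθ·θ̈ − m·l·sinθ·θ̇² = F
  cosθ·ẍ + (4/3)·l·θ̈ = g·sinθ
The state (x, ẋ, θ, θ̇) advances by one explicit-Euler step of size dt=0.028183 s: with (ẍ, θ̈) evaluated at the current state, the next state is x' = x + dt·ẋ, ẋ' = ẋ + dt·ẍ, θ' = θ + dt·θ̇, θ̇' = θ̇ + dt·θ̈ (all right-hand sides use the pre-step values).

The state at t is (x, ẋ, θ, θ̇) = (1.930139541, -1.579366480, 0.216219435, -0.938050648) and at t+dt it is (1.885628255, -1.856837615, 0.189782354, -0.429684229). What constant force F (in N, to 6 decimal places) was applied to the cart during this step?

ẍ = (ẋ'−ẋ)/dt = (-1.856837615−-1.579366480)/0.028183 = -9.845337
θ̈ = (θ̇'−θ̇)/dt = (-0.429684229−-0.938050648)/0.028183 = 18.038052
sinθ=0.214539, cosθ=0.976716
F = (M+m)·ẍ + m·l·cosθ·θ̈ − m·l·sinθ·θ̇² = -15.030541 + 1.071257 − 0.011479 = -13.970763

F = -13.970763 N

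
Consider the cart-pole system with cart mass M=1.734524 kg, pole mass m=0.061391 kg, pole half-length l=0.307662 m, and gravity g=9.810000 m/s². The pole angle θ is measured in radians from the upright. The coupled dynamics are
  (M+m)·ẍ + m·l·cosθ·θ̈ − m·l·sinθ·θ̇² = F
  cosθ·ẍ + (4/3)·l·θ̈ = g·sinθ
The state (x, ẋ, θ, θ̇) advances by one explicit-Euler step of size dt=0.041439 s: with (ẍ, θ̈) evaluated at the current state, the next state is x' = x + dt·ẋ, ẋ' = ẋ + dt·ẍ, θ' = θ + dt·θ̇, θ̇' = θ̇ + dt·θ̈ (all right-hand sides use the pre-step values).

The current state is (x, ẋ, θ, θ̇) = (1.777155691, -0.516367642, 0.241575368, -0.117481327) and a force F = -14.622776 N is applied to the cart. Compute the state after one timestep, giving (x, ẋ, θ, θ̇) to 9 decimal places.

sinθ=0.239232546, cosθ=0.970962301
temp = (F + m·l·θ̇²·sinθ)/(M+m) = (-14.622776 + 0.000062364)/1.795915 = -8.142208086
θ̈ = (g·sinθ − cosθ·temp)/(l·(4/3 − m·cos²θ/(M+m))) = 25.612354648
ẍ = temp − m·l·θ̈·cosθ/(M+m) = -8.403752027
Euler: x'=1.777155691+0.041439·-0.516367642=1.755757932, ẋ'=-0.516367642+0.041439·-8.403752027=-0.864610722
       θ'=0.241575368+0.041439·-0.117481327=0.236707059, θ̇'=-0.117481327+0.041439·25.612354648=0.943869037

(1.755757932, -0.864610722, 0.236707059, 0.943869037)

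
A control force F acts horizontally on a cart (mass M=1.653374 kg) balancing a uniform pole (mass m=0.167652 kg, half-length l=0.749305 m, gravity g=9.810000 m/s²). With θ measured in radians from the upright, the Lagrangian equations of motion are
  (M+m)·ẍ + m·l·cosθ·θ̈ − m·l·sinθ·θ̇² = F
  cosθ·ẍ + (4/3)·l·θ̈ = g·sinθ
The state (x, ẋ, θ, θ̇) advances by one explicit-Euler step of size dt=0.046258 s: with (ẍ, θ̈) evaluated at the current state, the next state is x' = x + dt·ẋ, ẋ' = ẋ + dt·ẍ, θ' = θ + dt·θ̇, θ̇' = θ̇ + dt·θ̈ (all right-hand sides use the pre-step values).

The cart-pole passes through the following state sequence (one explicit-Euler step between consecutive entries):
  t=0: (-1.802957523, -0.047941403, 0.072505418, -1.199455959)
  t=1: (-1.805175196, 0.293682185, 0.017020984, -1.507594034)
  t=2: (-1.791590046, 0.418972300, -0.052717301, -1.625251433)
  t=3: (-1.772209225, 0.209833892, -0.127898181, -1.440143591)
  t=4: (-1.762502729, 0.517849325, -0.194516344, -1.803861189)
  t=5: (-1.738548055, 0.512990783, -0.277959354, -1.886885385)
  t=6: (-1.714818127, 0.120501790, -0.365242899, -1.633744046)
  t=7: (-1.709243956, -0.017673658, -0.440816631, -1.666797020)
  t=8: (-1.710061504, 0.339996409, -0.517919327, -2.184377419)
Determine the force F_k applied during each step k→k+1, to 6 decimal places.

step 0→1:
  ẍ = (ẋ'−ẋ)/dt = (0.293682185−-0.047941403)/0.046258 = 7.385179
  θ̈ = (θ̇'−θ̇)/dt = (-1.507594034−-1.199455959)/0.046258 = -6.661293
  sinθ=0.072442, cosθ=0.997373
  F = (M+m)·ẍ + m·l·cosθ·θ̈ − m·l·sinθ·θ̇² = 13.448602 + -0.834610 − 0.013093 = 12.600900
step 1→2:
  ẍ = (ẋ'−ẋ)/dt = (0.418972300−0.293682185)/0.046258 = 2.708507
  θ̈ = (θ̇'−θ̇)/dt = (-1.625251433−-1.507594034)/0.046258 = -2.543504
  sinθ=0.017020, cosθ=0.999855
  F = (M+m)·ẍ + m·l·cosθ·θ̈ − m·l·sinθ·θ̇² = 4.932262 + -0.319475 − 0.004860 = 4.607927
step 2→3:
  ẍ = (ẋ'−ẋ)/dt = (0.209833892−0.418972300)/0.046258 = -4.521129
  θ̈ = (θ̇'−θ̇)/dt = (-1.440143591−-1.625251433)/0.046258 = 4.001640
  sinθ=-0.052693, cosθ=0.998611
  F = (M+m)·ẍ + m·l·cosθ·θ̈ − m·l·sinθ·θ̇² = -8.233094 + 0.501998 − -0.017485 = -7.713612
step 3→4:
  ẍ = (ẋ'−ẋ)/dt = (0.517849325−0.209833892)/0.046258 = 6.658641
  θ̈ = (θ̇'−θ̇)/dt = (-1.803861189−-1.440143591)/0.046258 = -7.862804
  sinθ=-0.127550, cosθ=0.991832
  F = (M+m)·ẍ + m·l·cosθ·θ̈ − m·l·sinθ·θ̇² = 12.125559 + -0.979677 − -0.033232 = 11.179114
step 4→5:
  ẍ = (ẋ'−ẋ)/dt = (0.512990783−0.517849325)/0.046258 = -0.105031
  θ̈ = (θ̇'−θ̇)/dt = (-1.886885385−-1.803861189)/0.046258 = -1.794807
  sinθ=-0.193292, cosθ=0.981141
  F = (M+m)·ẍ + m·l·cosθ·θ̈ − m·l·sinθ·θ̇² = -0.191265 + -0.221216 − -0.079011 = -0.333470
step 5→6:
  ẍ = (ẋ'−ẋ)/dt = (0.120501790−0.512990783)/0.046258 = -8.484781
  θ̈ = (θ̇'−θ̇)/dt = (-1.633744046−-1.886885385)/0.046258 = 5.472380
  sinθ=-0.274394, cosθ=0.961617
  F = (M+m)·ẍ + m·l·cosθ·θ̈ − m·l·sinθ·θ̇² = -15.451007 + 0.661068 − -0.122725 = -14.667214
step 6→7:
  ẍ = (ẋ'−ẋ)/dt = (-0.017673658−0.120501790)/0.046258 = -2.987061
  θ̈ = (θ̇'−θ̇)/dt = (-1.666797020−-1.633744046)/0.046258 = -0.714535
  sinθ=-0.357176, cosθ=0.934037
  F = (M+m)·ẍ + m·l·cosθ·θ̈ − m·l·sinθ·θ̇² = -5.439515 + -0.083841 − -0.119762 = -5.403594
step 7→8:
  ẍ = (ẋ'−ẋ)/dt = (0.339996409−-0.017673658)/0.046258 = 7.732069
  θ̈ = (θ̇'−θ̇)/dt = (-2.184377419−-1.666797020)/0.046258 = -11.188992
  sinθ=-0.426678, cosθ=0.904404
  F = (M+m)·ẍ + m·l·cosθ·θ̈ − m·l·sinθ·θ̇² = 14.080299 + -1.271220 − -0.148913 = 12.957993

F_0 = 12.600900 N
F_1 = 4.607927 N
F_2 = -7.713612 N
F_3 = 11.179114 N
F_4 = -0.333470 N
F_5 = -14.667214 N
F_6 = -5.403594 N
F_7 = 12.957993 N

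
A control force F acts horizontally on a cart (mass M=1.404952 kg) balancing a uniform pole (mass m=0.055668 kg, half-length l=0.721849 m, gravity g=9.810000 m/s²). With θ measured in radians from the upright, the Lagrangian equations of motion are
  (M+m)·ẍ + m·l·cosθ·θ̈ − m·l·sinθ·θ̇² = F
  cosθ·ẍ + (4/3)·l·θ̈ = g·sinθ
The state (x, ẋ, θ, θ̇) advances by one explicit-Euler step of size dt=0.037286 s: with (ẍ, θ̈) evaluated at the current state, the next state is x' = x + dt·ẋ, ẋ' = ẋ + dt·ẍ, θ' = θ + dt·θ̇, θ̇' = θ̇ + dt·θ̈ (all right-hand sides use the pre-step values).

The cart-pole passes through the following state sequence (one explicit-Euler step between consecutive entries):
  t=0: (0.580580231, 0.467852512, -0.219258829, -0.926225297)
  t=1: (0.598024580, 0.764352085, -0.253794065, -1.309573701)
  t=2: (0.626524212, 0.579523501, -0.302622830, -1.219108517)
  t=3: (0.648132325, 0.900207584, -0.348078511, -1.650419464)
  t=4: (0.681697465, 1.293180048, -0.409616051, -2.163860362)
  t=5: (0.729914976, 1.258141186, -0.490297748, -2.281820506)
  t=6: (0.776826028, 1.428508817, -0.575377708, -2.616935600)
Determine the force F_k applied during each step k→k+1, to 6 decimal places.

F_0 = 11.219148 N
F_1 = -7.128691 N
F_2 = 12.136380 N
F_3 = 14.911247 N
F_4 = -1.414270 N
F_5 = 6.453791 N

step 0→1:
  ẍ = (ẋ'−ẋ)/dt = (0.764352085−0.467852512)/0.037286 = 7.952035
  θ̈ = (θ̇'−θ̇)/dt = (-1.309573701−-0.926225297)/0.037286 = -10.281296
  sinθ=-0.217506, cosθ=0.976059
  F = (M+m)·ẍ + m·l·cosθ·θ̈ − m·l·sinθ·θ̇² = 11.614901 + -0.403251 − -0.007498 = 11.219148
step 1→2:
  ẍ = (ẋ'−ẋ)/dt = (0.579523501−0.764352085)/0.037286 = -4.957050
  θ̈ = (θ̇'−θ̇)/dt = (-1.219108517−-1.309573701)/0.037286 = 2.426251
  sinθ=-0.251078, cosθ=0.967967
  F = (M+m)·ẍ + m·l·cosθ·θ̈ − m·l·sinθ·θ̇² = -7.240367 + 0.094373 − -0.017303 = -7.128691
step 2→3:
  ẍ = (ẋ'−ẋ)/dt = (0.900207584−0.579523501)/0.037286 = 8.600657
  θ̈ = (θ̇'−θ̇)/dt = (-1.650419464−-1.219108517)/0.037286 = -11.567638
  sinθ=-0.298025, cosθ=0.954558
  F = (M+m)·ẍ + m·l·cosθ·θ̈ − m·l·sinθ·θ̇² = 12.562291 + -0.443710 − -0.017799 = 12.136380
step 3→4:
  ẍ = (ẋ'−ẋ)/dt = (1.293180048−0.900207584)/0.037286 = 10.539411
  θ̈ = (θ̇'−θ̇)/dt = (-2.163860362−-1.650419464)/0.037286 = -13.770340
  sinθ=-0.341092, cosθ=0.940030
  F = (M+m)·ẍ + m·l·cosθ·θ̈ − m·l·sinθ·θ̇² = 15.394074 + -0.520162 − -0.037335 = 14.911247
step 4→5:
  ẍ = (ẋ'−ẋ)/dt = (1.258141186−1.293180048)/0.037286 = -0.939732
  θ̈ = (θ̇'−θ̇)/dt = (-2.281820506−-2.163860362)/0.037286 = -3.163658
  sinθ=-0.398257, cosθ=0.917274
  F = (M+m)·ẍ + m·l·cosθ·θ̈ − m·l·sinθ·θ̇² = -1.372592 + -0.116611 − -0.074933 = -1.414270
step 5→6:
  ẍ = (ẋ'−ẋ)/dt = (1.428508817−1.258141186)/0.037286 = 4.569212
  θ̈ = (θ̇'−θ̇)/dt = (-2.616935600−-2.281820506)/0.037286 = -8.987692
  sinθ=-0.470889, cosθ=0.882193
  F = (M+m)·ẍ + m·l·cosθ·θ̈ − m·l·sinθ·θ̇² = 6.673882 + -0.318613 − -0.098522 = 6.453791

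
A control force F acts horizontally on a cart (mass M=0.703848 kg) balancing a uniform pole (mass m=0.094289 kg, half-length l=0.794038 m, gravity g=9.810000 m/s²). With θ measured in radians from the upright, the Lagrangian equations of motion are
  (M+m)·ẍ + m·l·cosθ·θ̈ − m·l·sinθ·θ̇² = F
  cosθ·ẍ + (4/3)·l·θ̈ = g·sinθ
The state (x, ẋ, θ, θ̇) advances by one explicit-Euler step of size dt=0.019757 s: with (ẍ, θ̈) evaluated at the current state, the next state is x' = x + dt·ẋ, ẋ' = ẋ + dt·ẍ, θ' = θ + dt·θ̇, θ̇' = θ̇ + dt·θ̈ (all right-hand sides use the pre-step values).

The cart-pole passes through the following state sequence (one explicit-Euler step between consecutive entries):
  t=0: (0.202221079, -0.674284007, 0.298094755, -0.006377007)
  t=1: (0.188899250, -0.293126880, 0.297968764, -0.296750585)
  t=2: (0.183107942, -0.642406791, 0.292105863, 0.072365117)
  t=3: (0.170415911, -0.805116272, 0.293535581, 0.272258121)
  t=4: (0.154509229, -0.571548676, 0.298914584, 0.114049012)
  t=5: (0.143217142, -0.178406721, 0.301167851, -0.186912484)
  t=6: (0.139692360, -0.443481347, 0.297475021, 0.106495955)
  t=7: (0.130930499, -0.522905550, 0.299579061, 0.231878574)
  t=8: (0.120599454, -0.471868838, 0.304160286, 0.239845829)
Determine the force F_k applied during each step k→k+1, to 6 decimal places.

F_0 = 14.346023 N
F_1 = -12.774909 N
F_2 = -5.847793 N
F_3 = 8.860095 N
F_4 = 14.791818 N
F_5 = -9.647351 N
F_6 = -2.754534 N
F_7 = 2.089424 N

step 0→1:
  ẍ = (ẋ'−ẋ)/dt = (-0.293126880−-0.674284007)/0.019757 = 19.292257
  θ̈ = (θ̇'−θ̇)/dt = (-0.296750585−-0.006377007)/0.019757 = -14.697251
  sinθ=0.293700, cosθ=0.955898
  F = (M+m)·ẍ + m·l·cosθ·θ̈ − m·l·sinθ·θ̇² = 15.397864 + -1.051840 − 0.000001 = 14.346023
step 1→2:
  ẍ = (ẋ'−ẋ)/dt = (-0.642406791−-0.293126880)/0.019757 = -17.678793
  θ̈ = (θ̇'−θ̇)/dt = (0.072365117−-0.296750585)/0.019757 = 18.682781
  sinθ=0.293579, cosθ=0.955935
  F = (M+m)·ẍ + m·l·cosθ·θ̈ − m·l·sinθ·θ̇² = -14.110099 + 1.337125 − 0.001936 = -12.774909
step 2→3:
  ẍ = (ẋ'−ẋ)/dt = (-0.805116272−-0.642406791)/0.019757 = -8.235536
  θ̈ = (θ̇'−θ̇)/dt = (0.272258121−0.072365117)/0.019757 = 10.117579
  sinθ=0.287970, cosθ=0.957640
  F = (M+m)·ẍ + m·l·cosθ·θ̈ − m·l·sinθ·θ̇² = -6.573086 + 0.725406 − 0.000113 = -5.847793
step 3→4:
  ẍ = (ẋ'−ẋ)/dt = (-0.571548676−-0.805116272)/0.019757 = 11.822017
  θ̈ = (θ̇'−θ̇)/dt = (0.114049012−0.272258121)/0.019757 = -8.007750
  sinθ=0.289338, cosθ=0.957227
  F = (M+m)·ẍ + m·l·cosθ·θ̈ − m·l·sinθ·θ̇² = 9.435589 + -0.573889 − 0.001606 = 8.860095
step 4→5:
  ẍ = (ẋ'−ẋ)/dt = (-0.178406721−-0.571548676)/0.019757 = 19.898869
  θ̈ = (θ̇'−θ̇)/dt = (-0.186912484−0.114049012)/0.019757 = -15.233158
  sinθ=0.294483, cosθ=0.955657
  F = (M+m)·ẍ + m·l·cosθ·θ̈ − m·l·sinθ·θ̇² = 15.882024 + -1.089919 − 0.000287 = 14.791818
step 5→6:
  ẍ = (ẋ'−ẋ)/dt = (-0.443481347−-0.178406721)/0.019757 = -13.416745
  θ̈ = (θ̇'−θ̇)/dt = (0.106495955−-0.186912484)/0.019757 = 14.850860
  sinθ=0.296636, cosθ=0.954991
  F = (M+m)·ẍ + m·l·cosθ·θ̈ − m·l·sinθ·θ̇² = -10.708400 + 1.061825 − 0.000776 = -9.647351
step 6→7:
  ẍ = (ẋ'−ẋ)/dt = (-0.522905550−-0.443481347)/0.019757 = -4.020054
  θ̈ = (θ̇'−θ̇)/dt = (0.231878574−0.106495955)/0.019757 = 6.346238
  sinθ=0.293107, cosθ=0.956080
  F = (M+m)·ẍ + m·l·cosθ·θ̈ − m·l·sinθ·θ̇² = -3.208554 + 0.454269 − 0.000249 = -2.754534
step 7→8:
  ẍ = (ẋ'−ẋ)/dt = (-0.471868838−-0.522905550)/0.019757 = 2.583222
  θ̈ = (θ̇'−θ̇)/dt = (0.239845829−0.231878574)/0.019757 = 0.403262
  sinθ=0.295118, cosθ=0.955461
  F = (M+m)·ẍ + m·l·cosθ·θ̈ − m·l·sinθ·θ̇² = 2.061765 + 0.028847 − 0.001188 = 2.089424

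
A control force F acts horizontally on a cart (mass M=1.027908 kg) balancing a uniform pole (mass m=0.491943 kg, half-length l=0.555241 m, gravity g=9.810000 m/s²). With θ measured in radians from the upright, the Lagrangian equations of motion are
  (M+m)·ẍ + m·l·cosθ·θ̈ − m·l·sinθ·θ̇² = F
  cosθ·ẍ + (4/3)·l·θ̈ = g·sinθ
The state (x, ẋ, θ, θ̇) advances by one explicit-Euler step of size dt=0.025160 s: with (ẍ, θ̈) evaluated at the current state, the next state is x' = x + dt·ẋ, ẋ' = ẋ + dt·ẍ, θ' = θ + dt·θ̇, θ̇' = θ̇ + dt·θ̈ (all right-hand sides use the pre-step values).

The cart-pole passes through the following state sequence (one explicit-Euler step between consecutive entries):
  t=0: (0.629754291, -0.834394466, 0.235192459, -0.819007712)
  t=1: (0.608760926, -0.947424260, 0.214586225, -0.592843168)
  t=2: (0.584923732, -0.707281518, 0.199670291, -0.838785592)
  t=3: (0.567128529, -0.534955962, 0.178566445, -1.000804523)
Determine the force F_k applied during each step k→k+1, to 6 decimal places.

F_0 = -4.482800 N
F_1 = 11.877154 N
F_2 = 8.647632 N

step 0→1:
  ẍ = (ẋ'−ẋ)/dt = (-0.947424260−-0.834394466)/0.025160 = -4.492440
  θ̈ = (θ̇'−θ̇)/dt = (-0.592843168−-0.819007712)/0.025160 = 8.989052
  sinθ=0.233030, cosθ=0.972470
  F = (M+m)·ẍ + m·l·cosθ·θ̈ − m·l·sinθ·θ̇² = -6.827840 + 2.387735 − 0.042696 = -4.482800
step 1→2:
  ẍ = (ẋ'−ẋ)/dt = (-0.707281518−-0.947424260)/0.025160 = 9.544624
  θ̈ = (θ̇'−θ̇)/dt = (-0.838785592−-0.592843168)/0.025160 = -9.775136
  sinθ=0.212943, cosθ=0.977065
  F = (M+m)·ẍ + m·l·cosθ·θ̈ − m·l·sinθ·θ̇² = 14.506406 + -2.608810 − 0.020443 = 11.877154
step 2→3:
  ẍ = (ẋ'−ẋ)/dt = (-0.534955962−-0.707281518)/0.025160 = 6.849187
  θ̈ = (θ̇'−θ̇)/dt = (-1.000804523−-0.838785592)/0.025160 = -6.439544
  sinθ=0.198346, cosθ=0.980132
  F = (M+m)·ẍ + m·l·cosθ·θ̈ − m·l·sinθ·θ̇² = 10.409744 + -1.723995 − 0.038117 = 8.647632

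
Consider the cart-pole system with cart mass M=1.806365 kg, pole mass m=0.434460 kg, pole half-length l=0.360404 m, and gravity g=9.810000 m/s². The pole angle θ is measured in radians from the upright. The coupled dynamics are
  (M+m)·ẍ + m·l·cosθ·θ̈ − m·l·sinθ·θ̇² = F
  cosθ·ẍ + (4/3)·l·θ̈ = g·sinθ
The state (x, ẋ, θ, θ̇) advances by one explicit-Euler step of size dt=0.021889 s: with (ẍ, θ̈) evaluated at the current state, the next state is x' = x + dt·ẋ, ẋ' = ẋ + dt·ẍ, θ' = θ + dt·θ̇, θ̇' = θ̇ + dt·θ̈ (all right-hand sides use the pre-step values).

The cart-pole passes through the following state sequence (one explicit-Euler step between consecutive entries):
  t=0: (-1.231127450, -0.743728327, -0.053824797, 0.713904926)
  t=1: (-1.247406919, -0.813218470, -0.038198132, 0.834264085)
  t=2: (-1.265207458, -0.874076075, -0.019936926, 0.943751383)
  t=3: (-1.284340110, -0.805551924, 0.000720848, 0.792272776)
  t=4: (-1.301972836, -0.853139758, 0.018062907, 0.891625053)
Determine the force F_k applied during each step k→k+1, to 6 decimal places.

step 0→1:
  ẍ = (ẋ'−ẋ)/dt = (-0.813218470−-0.743728327)/0.021889 = -3.174660
  θ̈ = (θ̇'−θ̇)/dt = (0.834264085−0.713904926)/0.021889 = 5.498614
  sinθ=-0.053799, cosθ=0.998552
  F = (M+m)·ẍ + m·l·cosθ·θ̈ − m·l·sinθ·θ̇² = -7.113859 + 0.859732 − -0.004293 = -6.249833
step 1→2:
  ẍ = (ẋ'−ẋ)/dt = (-0.874076075−-0.813218470)/0.021889 = -2.780283
  θ̈ = (θ̇'−θ̇)/dt = (0.943751383−0.834264085)/0.021889 = 5.001932
  sinθ=-0.038189, cosθ=0.999271
  F = (M+m)·ẍ + m·l·cosθ·θ̈ − m·l·sinθ·θ̇² = -6.230127 + 0.782637 − -0.004162 = -5.443328
step 2→3:
  ẍ = (ẋ'−ẋ)/dt = (-0.805551924−-0.874076075)/0.021889 = 3.130529
  θ̈ = (θ̇'−θ̇)/dt = (0.792272776−0.943751383)/0.021889 = -6.920307
  sinθ=-0.019936, cosθ=0.999801
  F = (M+m)·ẍ + m·l·cosθ·θ̈ − m·l·sinθ·θ̇² = 7.014968 + -1.083374 − -0.002780 = 5.934374
step 3→4:
  ẍ = (ẋ'−ẋ)/dt = (-0.853139758−-0.805551924)/0.021889 = -2.174052
  θ̈ = (θ̇'−θ̇)/dt = (0.891625053−0.792272776)/0.021889 = 4.538913
  sinθ=0.000721, cosθ=1.000000
  F = (M+m)·ẍ + m·l·cosθ·θ̈ − m·l·sinθ·θ̇² = -4.871671 + 0.710708 − 0.000071 = -4.161034

F_0 = -6.249833 N
F_1 = -5.443328 N
F_2 = 5.934374 N
F_3 = -4.161034 N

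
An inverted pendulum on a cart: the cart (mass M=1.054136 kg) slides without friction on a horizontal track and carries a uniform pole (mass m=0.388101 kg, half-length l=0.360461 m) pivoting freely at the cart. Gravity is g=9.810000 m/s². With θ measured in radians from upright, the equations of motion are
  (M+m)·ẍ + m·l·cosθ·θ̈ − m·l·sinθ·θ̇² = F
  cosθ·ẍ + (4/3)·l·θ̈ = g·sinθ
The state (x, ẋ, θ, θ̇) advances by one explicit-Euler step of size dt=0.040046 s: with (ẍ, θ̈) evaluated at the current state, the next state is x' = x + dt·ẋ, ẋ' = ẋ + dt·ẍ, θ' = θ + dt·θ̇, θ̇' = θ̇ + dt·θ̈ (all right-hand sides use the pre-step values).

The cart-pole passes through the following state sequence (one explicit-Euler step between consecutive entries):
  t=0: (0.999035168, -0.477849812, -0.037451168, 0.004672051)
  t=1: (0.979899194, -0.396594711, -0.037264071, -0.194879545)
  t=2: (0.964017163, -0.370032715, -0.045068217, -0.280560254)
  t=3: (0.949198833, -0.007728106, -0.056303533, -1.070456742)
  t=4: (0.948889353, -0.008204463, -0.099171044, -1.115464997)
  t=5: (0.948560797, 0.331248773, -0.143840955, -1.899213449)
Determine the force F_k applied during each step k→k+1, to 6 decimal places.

step 0→1:
  ẍ = (ẋ'−ẋ)/dt = (-0.396594711−-0.477849812)/0.040046 = 2.029044
  θ̈ = (θ̇'−θ̇)/dt = (-0.194879545−0.004672051)/0.040046 = -4.983059
  sinθ=-0.037442, cosθ=0.999299
  F = (M+m)·ẍ + m·l·cosθ·θ̈ − m·l·sinθ·θ̇² = 2.926363 + -0.696618 − -0.000000 = 2.229745
step 1→2:
  ẍ = (ẋ'−ẋ)/dt = (-0.370032715−-0.396594711)/0.040046 = 0.663287
  θ̈ = (θ̇'−θ̇)/dt = (-0.280560254−-0.194879545)/0.040046 = -2.139557
  sinθ=-0.037255, cosθ=0.999306
  F = (M+m)·ẍ + m·l·cosθ·θ̈ − m·l·sinθ·θ̇² = 0.956617 + -0.299106 − -0.000198 = 0.657709
step 2→3:
  ẍ = (ẋ'−ẋ)/dt = (-0.007728106−-0.370032715)/0.040046 = 9.047211
  θ̈ = (θ̇'−θ̇)/dt = (-1.070456742−-0.280560254)/0.040046 = -19.724729
  sinθ=-0.045053, cosθ=0.998985
  F = (M+m)·ẍ + m·l·cosθ·θ̈ − m·l·sinθ·θ̇² = 13.048222 + -2.756594 − -0.000496 = 10.292124
step 3→4:
  ẍ = (ẋ'−ẋ)/dt = (-0.008204463−-0.007728106)/0.040046 = -0.011895
  θ̈ = (θ̇'−θ̇)/dt = (-1.115464997−-1.070456742)/0.040046 = -1.123914
  sinθ=-0.056274, cosθ=0.998415
  F = (M+m)·ẍ + m·l·cosθ·θ̈ − m·l·sinθ·θ̇² = -0.017156 + -0.156981 − -0.009021 = -0.165116
step 4→5:
  ẍ = (ẋ'−ẋ)/dt = (0.331248773−-0.008204463)/0.040046 = 8.476583
  θ̈ = (θ̇'−θ̇)/dt = (-1.899213449−-1.115464997)/0.040046 = -19.571204
  sinθ=-0.099009, cosθ=0.995087
  F = (M+m)·ẍ + m·l·cosθ·θ̈ − m·l·sinθ·θ̇² = 12.225241 + -2.724466 − -0.017234 = 9.518009

F_0 = 2.229745 N
F_1 = 0.657709 N
F_2 = 10.292124 N
F_3 = -0.165116 N
F_4 = 9.518009 N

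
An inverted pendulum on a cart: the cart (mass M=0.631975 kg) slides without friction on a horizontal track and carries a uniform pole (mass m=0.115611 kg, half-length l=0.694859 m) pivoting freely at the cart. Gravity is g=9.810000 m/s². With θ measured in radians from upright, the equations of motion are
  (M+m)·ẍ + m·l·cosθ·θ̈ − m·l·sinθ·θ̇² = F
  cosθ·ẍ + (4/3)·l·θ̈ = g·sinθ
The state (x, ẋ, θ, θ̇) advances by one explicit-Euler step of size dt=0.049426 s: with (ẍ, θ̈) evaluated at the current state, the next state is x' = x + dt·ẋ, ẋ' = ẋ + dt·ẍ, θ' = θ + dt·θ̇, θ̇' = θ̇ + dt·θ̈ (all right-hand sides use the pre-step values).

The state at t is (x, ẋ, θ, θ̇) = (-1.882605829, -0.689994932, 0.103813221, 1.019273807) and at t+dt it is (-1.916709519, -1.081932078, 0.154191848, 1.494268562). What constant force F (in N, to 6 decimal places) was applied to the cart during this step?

F = -5.168974 N

ẍ = (ẋ'−ẋ)/dt = (-1.081932078−-0.689994932)/0.049426 = -7.929777
θ̈ = (θ̇'−θ̇)/dt = (1.494268562−1.019273807)/0.049426 = 9.610220
sinθ=0.103627, cosθ=0.994616
F = (M+m)·ẍ + m·l·cosθ·θ̈ − m·l·sinθ·θ̇² = -5.928190 + 0.767865 − 0.008649 = -5.168974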